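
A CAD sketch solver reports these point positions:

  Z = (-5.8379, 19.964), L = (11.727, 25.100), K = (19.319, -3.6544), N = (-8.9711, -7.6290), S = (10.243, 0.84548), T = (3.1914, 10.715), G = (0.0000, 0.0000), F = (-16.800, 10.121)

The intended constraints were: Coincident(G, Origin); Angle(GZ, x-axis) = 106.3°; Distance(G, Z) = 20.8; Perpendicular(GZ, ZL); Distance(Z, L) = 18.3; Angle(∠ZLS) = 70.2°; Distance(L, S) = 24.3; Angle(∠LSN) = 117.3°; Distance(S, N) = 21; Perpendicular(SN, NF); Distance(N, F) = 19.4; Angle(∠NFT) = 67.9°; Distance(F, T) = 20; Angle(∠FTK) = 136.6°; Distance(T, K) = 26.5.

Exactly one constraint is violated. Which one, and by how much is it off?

Distance(T, K) = 26.5 — off by 4.90.

G = (0.00, 0.00) ✓; GZ at 106.3° ✓; |GZ| = 20.80 ✓; ∠(GZ, ZL) = 90.00° ✓; |ZL| = 18.30 ✓; ∠ZLS = 70.20° ✓; |LS| = 24.30 ✓; ∠LSN = 117.3° ✓; |SN| = 21.00 ✓; ∠(SN, NF) = 90.00° ✓; |NF| = 19.40 ✓; ∠NFT = 67.90° ✓; |FT| = 20.00 ✓; ∠FTK = 136.6° ✓; |TK| = 21.60 ✗.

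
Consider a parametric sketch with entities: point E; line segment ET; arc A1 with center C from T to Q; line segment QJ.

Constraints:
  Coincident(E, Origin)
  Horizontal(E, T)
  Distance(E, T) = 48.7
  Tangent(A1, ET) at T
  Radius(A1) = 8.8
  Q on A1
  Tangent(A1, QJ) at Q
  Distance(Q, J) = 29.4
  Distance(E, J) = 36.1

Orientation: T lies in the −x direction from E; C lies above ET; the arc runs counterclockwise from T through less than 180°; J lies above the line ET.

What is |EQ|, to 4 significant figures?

41.82

Checks: |CQ| = 8.800 ✓; ∠(CQ, QJ) = 90.00° ✓; |QJ| = 29.40 ✓; |EJ| = 36.10 ✓.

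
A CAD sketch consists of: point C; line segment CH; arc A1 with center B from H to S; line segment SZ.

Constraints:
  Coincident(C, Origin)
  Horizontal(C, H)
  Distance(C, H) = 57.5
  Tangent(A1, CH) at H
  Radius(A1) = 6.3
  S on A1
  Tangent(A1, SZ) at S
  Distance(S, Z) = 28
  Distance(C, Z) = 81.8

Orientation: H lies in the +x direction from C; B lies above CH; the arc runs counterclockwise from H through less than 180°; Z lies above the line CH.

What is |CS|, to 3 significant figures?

63.0

Checks: |BS| = 6.300 ✓; ∠(BS, SZ) = 90.00° ✓; |SZ| = 28.00 ✓; |CZ| = 81.80 ✓.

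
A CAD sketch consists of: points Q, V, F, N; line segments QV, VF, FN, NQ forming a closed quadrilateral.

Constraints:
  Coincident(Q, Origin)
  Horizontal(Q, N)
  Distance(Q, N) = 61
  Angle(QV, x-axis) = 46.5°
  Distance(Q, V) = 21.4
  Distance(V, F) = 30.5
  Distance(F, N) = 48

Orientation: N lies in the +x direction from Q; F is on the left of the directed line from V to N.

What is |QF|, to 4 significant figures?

51.85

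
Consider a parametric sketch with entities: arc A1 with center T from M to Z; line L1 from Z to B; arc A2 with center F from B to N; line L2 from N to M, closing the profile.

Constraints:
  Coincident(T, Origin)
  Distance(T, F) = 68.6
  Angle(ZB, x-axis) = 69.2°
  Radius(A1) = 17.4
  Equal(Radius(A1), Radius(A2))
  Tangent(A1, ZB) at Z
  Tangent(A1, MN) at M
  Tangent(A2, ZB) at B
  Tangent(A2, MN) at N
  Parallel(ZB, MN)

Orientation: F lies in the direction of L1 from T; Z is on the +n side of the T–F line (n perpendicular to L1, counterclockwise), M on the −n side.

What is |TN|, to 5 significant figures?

70.772

Tangency of A1 to both parallel lines with radius 17.4 puts Z and M at T ± 17.4·n: Z = (-16.266, 6.1789), M = (16.266, -6.1789). Equal radii place B and N the same way about F: B = F + 17.4·n = (8.0944, 70.308), N = F − 17.4·n = (40.626, 57.950). Then |TN| = |N − T| = 70.772.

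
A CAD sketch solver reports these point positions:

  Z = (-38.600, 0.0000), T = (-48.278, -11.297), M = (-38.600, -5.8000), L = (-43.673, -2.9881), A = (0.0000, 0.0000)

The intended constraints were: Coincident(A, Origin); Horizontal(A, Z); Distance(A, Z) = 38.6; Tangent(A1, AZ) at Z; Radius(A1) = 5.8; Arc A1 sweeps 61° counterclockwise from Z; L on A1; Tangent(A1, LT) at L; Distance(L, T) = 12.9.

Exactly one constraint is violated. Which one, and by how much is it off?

Distance(L, T) = 12.9 — off by 3.40.

A = (0.00, 0.00) ✓; A.y = 0.00, Z.y = 0.00 ✓; |AZ| = 38.60 ✓; ∠(MZ, ZA) = 90.00° ✓; |MZ| = 5.800 ✓; bearing(M→L) − bearing(M→Z) = 61.00° ✓; |ML| = 5.800 ✓; ∠(ML, LT) = 90.00° ✓; |LT| = 9.500 ✗.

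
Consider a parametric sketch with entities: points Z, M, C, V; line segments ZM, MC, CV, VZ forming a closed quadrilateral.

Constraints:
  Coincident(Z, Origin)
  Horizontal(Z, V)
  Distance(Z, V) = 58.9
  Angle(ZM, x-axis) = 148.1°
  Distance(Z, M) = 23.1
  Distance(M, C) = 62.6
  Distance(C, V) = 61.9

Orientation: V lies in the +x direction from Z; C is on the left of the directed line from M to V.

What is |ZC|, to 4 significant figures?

60.06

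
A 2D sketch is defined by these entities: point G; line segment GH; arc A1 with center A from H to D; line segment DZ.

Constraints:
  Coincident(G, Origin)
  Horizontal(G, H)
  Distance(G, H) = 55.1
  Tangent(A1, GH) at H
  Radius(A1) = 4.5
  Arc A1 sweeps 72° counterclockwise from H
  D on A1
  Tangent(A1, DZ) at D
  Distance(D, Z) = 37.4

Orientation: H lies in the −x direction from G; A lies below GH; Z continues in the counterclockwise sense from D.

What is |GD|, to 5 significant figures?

59.461

G is at the origin; GH is horizontal with |GH| = 55.1 and H on the −x side, so H = (-55.100, 0.0000). The tangent condition forces AH to be normal to GH, so A = H + (0, -4.5) = (-55.100, -4.5000). On A1, H sits at bearing 90° from A; a 72° counterclockwise sweep puts D at bearing 162°, so D = A + 4.5·(cos 162°, sin 162°) = (-59.380, -3.1094). Then |GD| = |D − G| = 59.461.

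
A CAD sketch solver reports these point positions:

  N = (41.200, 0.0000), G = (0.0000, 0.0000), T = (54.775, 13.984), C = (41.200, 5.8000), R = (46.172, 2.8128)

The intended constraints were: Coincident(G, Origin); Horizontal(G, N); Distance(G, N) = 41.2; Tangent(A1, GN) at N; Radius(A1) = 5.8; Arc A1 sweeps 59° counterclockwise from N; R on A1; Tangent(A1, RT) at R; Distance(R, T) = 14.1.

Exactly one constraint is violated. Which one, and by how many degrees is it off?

Tangent(A1, RT) at R — off by 6.60°.

G = (0.00, 0.00) ✓; G.y = 0.00, N.y = 0.00 ✓; |GN| = 41.20 ✓; ∠(CN, NG) = 90.00° ✓; |CN| = 5.800 ✓; bearing(C→R) − bearing(C→N) = 59.00° ✓; |CR| = 5.800 ✓; ∠(CR, RT) = 96.60° ✗; |RT| = 14.10 ✓.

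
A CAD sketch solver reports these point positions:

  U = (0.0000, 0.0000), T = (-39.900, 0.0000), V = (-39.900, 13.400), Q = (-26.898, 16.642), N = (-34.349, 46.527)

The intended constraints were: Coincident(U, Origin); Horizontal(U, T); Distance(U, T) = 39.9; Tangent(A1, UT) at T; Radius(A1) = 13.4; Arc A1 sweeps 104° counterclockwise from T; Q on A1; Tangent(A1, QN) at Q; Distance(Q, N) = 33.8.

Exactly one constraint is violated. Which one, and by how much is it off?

Distance(Q, N) = 33.8 — off by 3.00.

U = (0.00, 0.00) ✓; U.y = 0.00, T.y = 0.00 ✓; |UT| = 39.90 ✓; ∠(VT, TU) = 90.00° ✓; |VT| = 13.40 ✓; bearing(V→Q) − bearing(V→T) = 104.0° ✓; |VQ| = 13.40 ✓; ∠(VQ, QN) = 90.00° ✓; |QN| = 30.80 ✗.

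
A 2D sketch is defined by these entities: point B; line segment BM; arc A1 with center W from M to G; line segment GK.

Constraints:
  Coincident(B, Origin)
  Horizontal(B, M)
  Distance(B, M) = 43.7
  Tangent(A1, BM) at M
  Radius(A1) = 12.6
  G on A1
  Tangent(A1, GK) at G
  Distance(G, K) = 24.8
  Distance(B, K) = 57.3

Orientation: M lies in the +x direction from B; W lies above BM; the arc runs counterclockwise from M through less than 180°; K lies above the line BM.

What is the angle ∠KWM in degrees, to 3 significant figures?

174°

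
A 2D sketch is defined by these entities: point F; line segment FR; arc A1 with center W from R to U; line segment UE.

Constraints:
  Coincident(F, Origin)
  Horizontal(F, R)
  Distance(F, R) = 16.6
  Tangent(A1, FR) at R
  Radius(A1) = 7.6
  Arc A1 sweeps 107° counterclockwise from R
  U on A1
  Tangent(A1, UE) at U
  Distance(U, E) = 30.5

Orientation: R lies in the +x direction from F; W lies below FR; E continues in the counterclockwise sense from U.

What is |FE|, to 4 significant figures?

43.05

On A1, R sits at bearing 90° from W; a 107° counterclockwise sweep puts U at bearing 197°, so U = W + 7.6·(cos 197°, sin 197°) = (9.332, -9.822). Tangency of A1 to UE means the radius WU is perpendicular to UE, so UE runs along (−sin 197°, cos 197°); with |UE| = 30.5, E = (18.25, -38.99). Then |FE| = |E − F| = 43.05.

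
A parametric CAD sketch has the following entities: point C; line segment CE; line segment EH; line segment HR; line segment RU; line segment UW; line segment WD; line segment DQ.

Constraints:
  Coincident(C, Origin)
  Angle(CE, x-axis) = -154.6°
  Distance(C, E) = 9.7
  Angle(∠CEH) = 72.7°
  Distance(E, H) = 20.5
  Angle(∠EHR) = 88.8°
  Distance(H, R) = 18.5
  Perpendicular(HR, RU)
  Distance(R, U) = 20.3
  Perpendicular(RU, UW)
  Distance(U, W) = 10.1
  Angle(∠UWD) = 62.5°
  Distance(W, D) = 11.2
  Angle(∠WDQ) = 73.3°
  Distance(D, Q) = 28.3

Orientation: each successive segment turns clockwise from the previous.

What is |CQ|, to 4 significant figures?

27.35

C is at the origin; CE runs at -154.6° with length 9.7, so E = (-8.762, -4.161). ∠CEH = 72.7° gives EH at 98.10° from the x-axis; with |EH| = 20.5, H = (-11.65, 16.13). ∠EHR = 88.8° gives HR at 6.900° from the x-axis; with |HR| = 18.5, R = (6.715, 18.36). HR is perpendicular to RU, so RU runs at -83.10°; with |RU| = 20.3, U = (9.154, -1.796). RU is perpendicular to UW, so UW runs at -173.1°; with |UW| = 10.1, W = (-0.8729, -3.009). ∠UWD = 62.5° gives WD at 69.40° from the x-axis; with |WD| = 11.2, D = (3.068, 7.475). ∠WDQ = 73.3° gives DQ at -37.30° from the x-axis; with |DQ| = 28.3, Q = (25.58, -9.675). Then |CQ| = |Q − C| = 27.35.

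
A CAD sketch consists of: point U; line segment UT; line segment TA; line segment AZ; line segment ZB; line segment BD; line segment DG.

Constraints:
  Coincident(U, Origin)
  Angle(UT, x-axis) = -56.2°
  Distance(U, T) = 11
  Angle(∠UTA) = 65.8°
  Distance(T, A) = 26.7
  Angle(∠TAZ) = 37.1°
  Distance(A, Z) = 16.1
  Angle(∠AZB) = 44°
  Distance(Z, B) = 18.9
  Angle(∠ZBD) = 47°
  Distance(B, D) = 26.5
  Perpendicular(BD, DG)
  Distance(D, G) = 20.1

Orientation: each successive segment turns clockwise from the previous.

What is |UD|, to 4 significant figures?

28.69

U is at the origin; UT runs at -56.2° with length 11.0, so T = (6.119, -9.141). ∠UTA = 65.8° gives TA at -170.4° from the x-axis; with |TA| = 26.7, A = (-20.21, -13.59). ∠TAZ = 37.1° gives AZ at 46.70° from the x-axis; with |AZ| = 16.1, Z = (-9.165, -1.876). ∠AZB = 44.0° gives ZB at -89.30° from the x-axis; with |ZB| = 18.9, B = (-8.934, -20.78). ∠ZBD = 47.0° gives BD at 137.7° from the x-axis; with |BD| = 26.5, D = (-28.53, -2.940). Then |UD| = |D − U| = 28.69.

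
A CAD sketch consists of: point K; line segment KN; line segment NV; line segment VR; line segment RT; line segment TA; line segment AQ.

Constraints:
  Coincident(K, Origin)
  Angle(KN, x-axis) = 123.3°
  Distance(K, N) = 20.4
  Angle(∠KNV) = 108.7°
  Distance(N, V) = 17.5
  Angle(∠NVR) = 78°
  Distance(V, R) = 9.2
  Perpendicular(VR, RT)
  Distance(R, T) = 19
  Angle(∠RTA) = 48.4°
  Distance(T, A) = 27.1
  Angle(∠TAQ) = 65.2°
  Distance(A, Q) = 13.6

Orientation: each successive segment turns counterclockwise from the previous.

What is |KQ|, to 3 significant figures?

32.9

K is at the origin; KN runs at 123.3° with length 20.4, so N = (-11.2, 17.1). ∠KNV = 108.7° gives NV at -165° from the x-axis; with |NV| = 17.5, V = (-28.1, 12.6). ∠NVR = 78.0° gives VR at -63.4° from the x-axis; with |VR| = 9.2, R = (-24.0, 4.41). VR ⟂ RT, so RT runs at 26.6°; with |RT| = 19.0, T = (-7.03, 12.9). ∠RTA = 48.4° gives TA at 158° from the x-axis; with |TA| = 27.1, A = (-32.2, 23.0). ∠TAQ = 65.2° gives AQ at -87.0° from the x-axis; with |AQ| = 13.6, Q = (-31.5, 9.40). Then |KQ| = |Q − K| = 32.9.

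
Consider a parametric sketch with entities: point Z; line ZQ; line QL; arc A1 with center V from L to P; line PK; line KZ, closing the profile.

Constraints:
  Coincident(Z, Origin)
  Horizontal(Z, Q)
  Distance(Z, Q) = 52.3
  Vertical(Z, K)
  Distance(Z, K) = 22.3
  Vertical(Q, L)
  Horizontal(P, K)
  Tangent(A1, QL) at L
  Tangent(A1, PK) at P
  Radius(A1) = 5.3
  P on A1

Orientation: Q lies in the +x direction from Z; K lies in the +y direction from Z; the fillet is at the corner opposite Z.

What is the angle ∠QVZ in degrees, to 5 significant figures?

87.430°

ZK is vertical with |ZK| = 22.3 and K on the +y side, so K = (0.0000, 22.300). The virtual corner opposite Z is at (52.300, 22.300). The tangent condition forces VL to be normal to QL and the tangent condition forces VP to be normal to PK, with radius 5.3, so the center V sits 5.3 in from both sides at V = (47.000, 17.000). Then cos ∠QVZ = VQ·VZ / (|VQ||VZ|), giving 87.430°.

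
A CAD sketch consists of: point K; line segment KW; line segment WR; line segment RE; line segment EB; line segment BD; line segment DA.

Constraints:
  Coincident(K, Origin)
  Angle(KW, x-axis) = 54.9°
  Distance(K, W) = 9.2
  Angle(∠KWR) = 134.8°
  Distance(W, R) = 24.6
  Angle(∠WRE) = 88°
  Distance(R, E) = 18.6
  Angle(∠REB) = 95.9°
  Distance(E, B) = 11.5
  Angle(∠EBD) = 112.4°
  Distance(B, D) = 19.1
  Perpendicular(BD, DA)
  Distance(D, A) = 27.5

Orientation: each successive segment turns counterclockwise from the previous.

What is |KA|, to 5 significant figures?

38.816

K is at the origin; KW runs at 54.9° with length 9.2, so W = (5.2900, 7.5270). ∠KWR = 134.8° gives WR at 100.10° from the x-axis; with |WR| = 24.6, R = (0.97603, 31.746). ∠WRE = 88.0° gives RE at -167.90° from the x-axis; with |RE| = 18.6, E = (-17.211, 27.847). ∠REB = 95.9° gives EB at -83.800° from the x-axis; with |EB| = 11.5, B = (-15.969, 16.414). ∠EBD = 112.4° gives BD at -16.200° from the x-axis; with |BD| = 19.1, D = (2.3729, 11.085). BD is perpendicular to DA, so DA runs at 73.800°; with |DA| = 27.5, A = (10.045, 37.493). Then |KA| = |A − K| = 38.816.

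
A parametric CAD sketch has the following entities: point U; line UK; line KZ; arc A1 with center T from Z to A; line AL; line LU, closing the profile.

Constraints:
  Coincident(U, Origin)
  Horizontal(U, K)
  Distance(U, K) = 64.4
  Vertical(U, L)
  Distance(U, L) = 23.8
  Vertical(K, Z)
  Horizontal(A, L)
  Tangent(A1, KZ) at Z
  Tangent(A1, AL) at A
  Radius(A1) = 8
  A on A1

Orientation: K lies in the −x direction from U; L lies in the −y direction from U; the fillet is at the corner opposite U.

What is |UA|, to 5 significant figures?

61.216

The virtual corner opposite U is at (-64.400, -23.800). Tangency of A1 to KZ means the radius TZ is perpendicular to KZ and tangency of A1 to AL means the radius TA is perpendicular to AL, with radius 8.0, so the center T sits 8.0 in from both sides at T = (-56.400, -15.800). That places the tangent points at Z = (-64.400, -15.800) on KZ and A = (-56.400, -23.800) on AL. Then |UA| = |A − U| = 61.216.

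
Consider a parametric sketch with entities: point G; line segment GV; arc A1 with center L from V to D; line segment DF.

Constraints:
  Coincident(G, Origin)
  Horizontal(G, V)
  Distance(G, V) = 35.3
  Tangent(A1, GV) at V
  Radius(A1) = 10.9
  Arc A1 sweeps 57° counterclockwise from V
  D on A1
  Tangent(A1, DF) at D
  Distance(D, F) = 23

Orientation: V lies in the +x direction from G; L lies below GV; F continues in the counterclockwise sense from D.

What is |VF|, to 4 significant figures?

32.52

On A1, V sits at bearing 90° from L; a 57° counterclockwise sweep puts D at bearing 147°, so D = L + 10.9·(cos 147°, sin 147°) = (26.16, -4.963). Tangency of A1 to DF means the radius LD is perpendicular to DF, so DF runs along (−sin 147°, cos 147°); with |DF| = 23.0, F = (13.63, -24.25). Then |VF| = |F − V| = 32.52.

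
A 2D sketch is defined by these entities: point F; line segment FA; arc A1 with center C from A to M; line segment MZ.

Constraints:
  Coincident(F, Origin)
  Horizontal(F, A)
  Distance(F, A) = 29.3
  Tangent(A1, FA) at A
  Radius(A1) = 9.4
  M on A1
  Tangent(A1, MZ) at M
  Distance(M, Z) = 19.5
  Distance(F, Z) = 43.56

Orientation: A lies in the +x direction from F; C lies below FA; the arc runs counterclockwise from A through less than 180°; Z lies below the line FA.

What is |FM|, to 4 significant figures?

25.30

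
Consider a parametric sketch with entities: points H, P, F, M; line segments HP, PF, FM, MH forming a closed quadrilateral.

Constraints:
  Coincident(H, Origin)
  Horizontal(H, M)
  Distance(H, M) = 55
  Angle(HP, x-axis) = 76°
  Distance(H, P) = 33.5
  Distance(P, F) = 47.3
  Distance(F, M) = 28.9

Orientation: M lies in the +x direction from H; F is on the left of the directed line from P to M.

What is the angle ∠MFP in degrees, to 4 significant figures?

93.84°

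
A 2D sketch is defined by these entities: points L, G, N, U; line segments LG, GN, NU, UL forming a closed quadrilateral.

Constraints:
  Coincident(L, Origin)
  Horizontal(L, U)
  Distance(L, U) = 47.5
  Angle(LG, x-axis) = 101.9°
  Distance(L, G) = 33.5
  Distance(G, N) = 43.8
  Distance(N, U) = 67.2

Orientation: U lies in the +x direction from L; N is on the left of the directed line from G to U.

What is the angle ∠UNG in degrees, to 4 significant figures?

65.94°

Checks: |GN| = 43.80 ✓; |NU| = 67.20 ✓.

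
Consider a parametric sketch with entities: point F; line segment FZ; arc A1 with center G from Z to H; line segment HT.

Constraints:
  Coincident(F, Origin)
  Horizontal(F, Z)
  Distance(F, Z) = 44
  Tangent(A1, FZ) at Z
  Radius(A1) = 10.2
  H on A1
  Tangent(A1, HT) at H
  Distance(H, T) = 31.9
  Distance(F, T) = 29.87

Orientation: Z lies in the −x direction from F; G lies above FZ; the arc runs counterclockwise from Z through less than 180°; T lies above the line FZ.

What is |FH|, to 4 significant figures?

36.79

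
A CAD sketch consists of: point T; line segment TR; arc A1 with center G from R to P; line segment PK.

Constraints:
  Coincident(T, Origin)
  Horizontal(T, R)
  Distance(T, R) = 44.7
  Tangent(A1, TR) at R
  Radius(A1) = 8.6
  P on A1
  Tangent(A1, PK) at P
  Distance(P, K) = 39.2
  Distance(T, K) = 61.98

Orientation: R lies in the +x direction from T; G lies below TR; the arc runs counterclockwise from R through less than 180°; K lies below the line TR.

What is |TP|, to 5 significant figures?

37.273

T is at the origin; T and R share the same y with |TR| = 44.7 and R on the +x side, so R = (44.700, 0.0000). The tangent condition forces GR to be normal to TR, so G = R + (0, -8.6) = (44.700, -8.6000). Since GP ⟂ PK (tangency), |GK| = √(8.6² + 39.2²) = 40.132 regardless of where P sits on A1. So K lies on both circle(T, 61.98) and circle(G, 40.132); the below-TR intersection is K = (38.839, -48.302). P is the foot of the tangent from K: P = (36.121, -9.1963).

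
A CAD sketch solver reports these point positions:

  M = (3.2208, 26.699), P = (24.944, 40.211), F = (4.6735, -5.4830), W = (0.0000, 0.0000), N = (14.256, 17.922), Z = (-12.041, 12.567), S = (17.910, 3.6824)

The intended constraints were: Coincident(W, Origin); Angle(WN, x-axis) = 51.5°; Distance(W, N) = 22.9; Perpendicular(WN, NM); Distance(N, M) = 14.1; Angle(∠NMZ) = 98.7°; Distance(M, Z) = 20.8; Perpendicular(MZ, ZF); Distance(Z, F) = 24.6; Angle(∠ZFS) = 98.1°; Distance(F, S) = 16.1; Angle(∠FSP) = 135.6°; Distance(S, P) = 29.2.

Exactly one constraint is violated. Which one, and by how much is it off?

Distance(S, P) = 29.2 — off by 8.00.

W = (0.00, 0.00) ✓; WN at 51.50° ✓; |WN| = 22.90 ✓; ∠(WN, NM) = 90.00° ✓; |NM| = 14.10 ✓; ∠NMZ = 98.70° ✓; |MZ| = 20.80 ✓; ∠(MZ, ZF) = 90.00° ✓; |ZF| = 24.60 ✓; ∠ZFS = 98.10° ✓; |FS| = 16.10 ✓; ∠FSP = 135.6° ✓; |SP| = 37.20 ✗.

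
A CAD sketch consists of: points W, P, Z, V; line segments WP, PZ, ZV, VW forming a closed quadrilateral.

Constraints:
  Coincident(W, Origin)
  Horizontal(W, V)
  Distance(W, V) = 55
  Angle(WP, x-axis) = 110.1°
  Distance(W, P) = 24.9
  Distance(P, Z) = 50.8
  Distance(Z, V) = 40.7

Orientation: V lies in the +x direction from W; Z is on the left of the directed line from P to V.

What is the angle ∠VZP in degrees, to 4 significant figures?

94.84°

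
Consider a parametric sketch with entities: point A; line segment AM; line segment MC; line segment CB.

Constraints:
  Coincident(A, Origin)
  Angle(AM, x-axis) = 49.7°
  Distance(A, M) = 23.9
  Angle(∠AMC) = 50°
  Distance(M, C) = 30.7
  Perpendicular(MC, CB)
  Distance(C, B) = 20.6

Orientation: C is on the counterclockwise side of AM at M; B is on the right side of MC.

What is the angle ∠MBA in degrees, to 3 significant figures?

34.6°

A is at the origin; AM runs at 49.7° with length 23.9, so M = 23.9·(cos 49.7°, sin 49.7°) = (15.5, 18.2). ∠AMC = 50.0°, so MC runs at 49.7° + (180° − 50.0°) = 180° from the x-axis; with |MC| = 30.7, C = M + 30.7·(cos 180°, sin 180°) = (-15.2, 18.4). The perpendicularity gives CB at right angles to MC; with |CB| = 20.6 on the right of MC, B = C + 20.6·(0.00524, 1.00) = (-15.1, 39.0). Then cos ∠MBA = BM·BA / (|BM||BA|), giving 34.6°.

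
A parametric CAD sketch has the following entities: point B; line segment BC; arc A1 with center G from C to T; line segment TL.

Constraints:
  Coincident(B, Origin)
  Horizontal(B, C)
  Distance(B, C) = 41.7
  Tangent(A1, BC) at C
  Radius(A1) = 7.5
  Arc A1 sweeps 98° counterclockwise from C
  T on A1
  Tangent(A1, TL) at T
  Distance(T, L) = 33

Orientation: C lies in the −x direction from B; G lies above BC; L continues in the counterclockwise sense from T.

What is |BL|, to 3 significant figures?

56.7

B is at the origin; B and C share the same y with |BC| = 41.7 and C on the −x side, so C = (-41.7, 0.00). Tangency of A1 to BC means the radius GC is perpendicular to BC, so G = C + (0, 7.5) = (-41.7, 7.50). On A1, C sits at bearing -90° from G; a 98° counterclockwise sweep puts T at bearing 8°, so T = G + 7.5·(cos 8°, sin 8°) = (-34.3, 8.54). The tangent condition forces GT to be normal to TL, so TL runs along (−sin 8°, cos 8°); with |TL| = 33.0, L = (-38.9, 41.2). Then |BL| = |L − B| = 56.7.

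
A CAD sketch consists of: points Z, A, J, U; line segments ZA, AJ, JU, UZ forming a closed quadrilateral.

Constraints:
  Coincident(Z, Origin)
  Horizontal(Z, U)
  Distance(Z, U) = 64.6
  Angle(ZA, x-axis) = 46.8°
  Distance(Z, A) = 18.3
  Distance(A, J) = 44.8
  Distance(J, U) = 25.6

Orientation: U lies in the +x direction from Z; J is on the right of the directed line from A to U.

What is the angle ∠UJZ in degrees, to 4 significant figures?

117.8°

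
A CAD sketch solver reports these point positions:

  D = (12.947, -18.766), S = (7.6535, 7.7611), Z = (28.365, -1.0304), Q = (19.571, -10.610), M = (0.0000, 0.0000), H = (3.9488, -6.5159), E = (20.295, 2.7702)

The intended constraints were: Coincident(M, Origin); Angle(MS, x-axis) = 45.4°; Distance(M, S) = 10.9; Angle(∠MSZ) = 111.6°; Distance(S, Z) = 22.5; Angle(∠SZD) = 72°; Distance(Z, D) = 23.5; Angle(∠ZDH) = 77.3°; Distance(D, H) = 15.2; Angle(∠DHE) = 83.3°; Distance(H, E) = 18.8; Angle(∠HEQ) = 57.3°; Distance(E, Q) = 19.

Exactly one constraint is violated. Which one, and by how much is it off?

Distance(E, Q) = 19 — off by 5.60.

M = (0.00, 0.00) ✓; MS at 45.40° ✓; |MS| = 10.90 ✓; ∠MSZ = 111.6° ✓; |SZ| = 22.50 ✓; ∠SZD = 72.00° ✓; |ZD| = 23.50 ✓; ∠ZDH = 77.30° ✓; |DH| = 15.20 ✓; ∠DHE = 83.30° ✓; |HE| = 18.80 ✓; ∠HEQ = 57.30° ✓; |EQ| = 13.40 ✗.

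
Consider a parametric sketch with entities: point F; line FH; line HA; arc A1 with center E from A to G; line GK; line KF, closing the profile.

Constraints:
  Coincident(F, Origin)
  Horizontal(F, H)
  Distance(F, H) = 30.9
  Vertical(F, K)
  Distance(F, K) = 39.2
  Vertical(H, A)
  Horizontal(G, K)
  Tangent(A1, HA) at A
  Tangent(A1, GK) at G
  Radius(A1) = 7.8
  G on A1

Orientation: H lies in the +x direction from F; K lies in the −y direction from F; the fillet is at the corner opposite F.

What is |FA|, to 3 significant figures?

44.1

The virtual corner opposite F is at (30.9, -39.2). A1 meets HA tangentially, so EA is at right angles to HA and the tangent condition forces EG to be normal to GK, with radius 7.8, so the center E sits 7.8 in from both sides at E = (23.1, -31.4). That places the tangent points at A = (30.9, -31.4) on HA and G = (23.1, -39.2) on GK. Then |FA| = |A − F| = 44.1.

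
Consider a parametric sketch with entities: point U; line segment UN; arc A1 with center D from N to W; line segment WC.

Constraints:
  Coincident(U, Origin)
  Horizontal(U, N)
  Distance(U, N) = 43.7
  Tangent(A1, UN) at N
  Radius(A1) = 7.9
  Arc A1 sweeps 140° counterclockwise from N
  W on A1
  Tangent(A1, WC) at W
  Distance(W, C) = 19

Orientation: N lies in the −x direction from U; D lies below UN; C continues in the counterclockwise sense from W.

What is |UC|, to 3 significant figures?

43.1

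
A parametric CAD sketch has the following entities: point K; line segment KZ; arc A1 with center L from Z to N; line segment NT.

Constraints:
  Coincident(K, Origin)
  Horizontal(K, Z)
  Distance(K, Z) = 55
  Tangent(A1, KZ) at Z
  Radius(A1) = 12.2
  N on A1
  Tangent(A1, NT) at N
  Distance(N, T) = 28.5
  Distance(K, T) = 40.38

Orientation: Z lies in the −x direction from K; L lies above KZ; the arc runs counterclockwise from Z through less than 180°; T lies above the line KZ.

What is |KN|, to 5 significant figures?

45.320

Checks: ∠(LZ, ZK) = 90.00° ✓; |LN| = 12.20 ✓; ∠(LN, NT) = 90.00° ✓; |NT| = 28.50 ✓; |KT| = 40.38 ✓.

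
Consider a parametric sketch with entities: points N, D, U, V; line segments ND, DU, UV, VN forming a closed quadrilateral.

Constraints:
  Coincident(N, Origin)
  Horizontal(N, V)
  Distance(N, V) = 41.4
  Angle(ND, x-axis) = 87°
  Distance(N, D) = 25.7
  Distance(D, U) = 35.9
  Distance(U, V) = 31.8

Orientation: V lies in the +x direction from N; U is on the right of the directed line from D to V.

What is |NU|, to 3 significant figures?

14.1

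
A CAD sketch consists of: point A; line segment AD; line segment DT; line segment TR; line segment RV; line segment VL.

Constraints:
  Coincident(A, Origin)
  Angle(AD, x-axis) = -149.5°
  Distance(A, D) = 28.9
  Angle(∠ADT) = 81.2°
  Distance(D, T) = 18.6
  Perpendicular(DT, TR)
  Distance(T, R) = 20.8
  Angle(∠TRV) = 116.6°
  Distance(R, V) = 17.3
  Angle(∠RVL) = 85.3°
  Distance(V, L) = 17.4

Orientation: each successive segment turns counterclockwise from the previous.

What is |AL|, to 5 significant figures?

17.933

A is at the origin; AD runs at -149.5° with length 28.9, so D = (-24.901, -14.668). ∠ADT = 81.2° gives DT at -50.700° from the x-axis; with |DT| = 18.6, T = (-13.120, -29.061). The perpendicularity gives TR at right angles to DT, so TR runs at 39.300°; with |TR| = 20.8, R = (2.9757, -15.887). ∠TRV = 116.6° gives RV at 102.70° from the x-axis; with |RV| = 17.3, V = (-0.82766, 0.98978). ∠RVL = 85.3° gives VL at -162.60° from the x-axis; with |VL| = 17.4, L = (-17.431, -4.2135). Then |AL| = |L − A| = 17.933.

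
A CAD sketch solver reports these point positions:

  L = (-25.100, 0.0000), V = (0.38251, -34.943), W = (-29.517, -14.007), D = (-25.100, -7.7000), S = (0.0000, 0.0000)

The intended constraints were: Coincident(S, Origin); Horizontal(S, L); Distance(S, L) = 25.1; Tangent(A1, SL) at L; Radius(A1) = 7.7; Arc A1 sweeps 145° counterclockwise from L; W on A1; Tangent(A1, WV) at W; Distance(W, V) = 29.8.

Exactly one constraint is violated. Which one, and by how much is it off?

Distance(W, V) = 29.8 — off by 6.70.

S = (0.00, 0.00) ✓; S.y = 0.00, L.y = 0.00 ✓; |SL| = 25.10 ✓; ∠(DL, LS) = 90.00° ✓; |DL| = 7.700 ✓; bearing(D→W) − bearing(D→L) = 145.0° ✓; |DW| = 7.700 ✓; ∠(DW, WV) = 90.00° ✓; |WV| = 36.50 ✗.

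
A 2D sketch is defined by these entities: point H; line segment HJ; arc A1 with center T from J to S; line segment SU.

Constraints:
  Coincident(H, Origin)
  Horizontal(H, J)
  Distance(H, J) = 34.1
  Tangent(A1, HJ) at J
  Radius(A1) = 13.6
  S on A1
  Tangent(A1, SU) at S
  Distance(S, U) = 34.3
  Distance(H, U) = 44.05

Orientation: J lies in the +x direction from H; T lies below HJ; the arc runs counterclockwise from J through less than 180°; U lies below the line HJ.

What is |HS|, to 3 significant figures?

23.2

H is at the origin; H and J share the same y with |HJ| = 34.1 and J on the +x side, so J = (34.1, 0.00). The tangent condition forces TJ to be normal to HJ, so T = J + (0, -13.6) = (34.1, -13.6). Since TS ⟂ SU (tangency), |TU| = √(13.6² + 34.3²) = 36.9 regardless of where S sits on A1. So U lies on both circle(H, 44.05) and circle(T, 36.9); the below-HJ intersection is U = (11.3, -42.6). S is the foot of the tangent from U: S = (21.1, -9.71).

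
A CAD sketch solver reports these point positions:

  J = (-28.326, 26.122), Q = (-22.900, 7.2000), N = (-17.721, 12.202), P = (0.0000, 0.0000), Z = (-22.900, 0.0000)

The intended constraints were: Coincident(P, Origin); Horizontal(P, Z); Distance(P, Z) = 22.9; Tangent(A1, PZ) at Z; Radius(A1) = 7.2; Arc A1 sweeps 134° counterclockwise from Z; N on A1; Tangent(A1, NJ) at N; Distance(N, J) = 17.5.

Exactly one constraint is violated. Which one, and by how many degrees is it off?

Tangent(A1, NJ) at N — off by 6.70°.

P = (0.00, 0.00) ✓; P.y = 0.00, Z.y = 0.00 ✓; |PZ| = 22.90 ✓; ∠(QZ, ZP) = 90.00° ✓; |QZ| = 7.200 ✓; bearing(Q→N) − bearing(Q→Z) = 134.0° ✓; |QN| = 7.200 ✓; ∠(QN, NJ) = 96.70° ✗; |NJ| = 17.50 ✓.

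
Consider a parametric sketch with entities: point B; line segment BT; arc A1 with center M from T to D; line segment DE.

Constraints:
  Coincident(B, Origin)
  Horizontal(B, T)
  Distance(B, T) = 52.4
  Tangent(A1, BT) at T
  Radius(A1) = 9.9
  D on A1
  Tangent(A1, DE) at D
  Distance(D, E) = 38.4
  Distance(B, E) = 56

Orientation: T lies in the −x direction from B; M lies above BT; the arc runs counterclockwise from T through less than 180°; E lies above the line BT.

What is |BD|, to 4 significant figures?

43.45

B is at the origin; B and T share the same y with |BT| = 52.4 and T on the −x side, so T = (-52.40, 0.000). Tangency of A1 to BT means the radius MT is perpendicular to BT, so M = T + (0, 9.9) = (-52.40, 9.900). Since MD ⟂ DE (tangency), |ME| = √(9.9² + 38.4²) = 39.66 regardless of where D sits on A1. So E lies on both circle(B, 56.0) and circle(M, 39.66); the above-BT intersection is E = (-33.59, 44.81). D is the foot of the tangent from E: D = (-42.79, 7.528).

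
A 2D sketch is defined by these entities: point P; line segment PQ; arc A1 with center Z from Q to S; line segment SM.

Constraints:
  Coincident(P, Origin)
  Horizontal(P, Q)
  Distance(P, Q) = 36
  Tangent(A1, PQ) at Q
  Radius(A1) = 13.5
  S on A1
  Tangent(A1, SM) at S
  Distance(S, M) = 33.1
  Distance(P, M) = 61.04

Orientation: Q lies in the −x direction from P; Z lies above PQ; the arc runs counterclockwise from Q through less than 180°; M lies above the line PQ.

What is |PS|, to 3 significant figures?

30.0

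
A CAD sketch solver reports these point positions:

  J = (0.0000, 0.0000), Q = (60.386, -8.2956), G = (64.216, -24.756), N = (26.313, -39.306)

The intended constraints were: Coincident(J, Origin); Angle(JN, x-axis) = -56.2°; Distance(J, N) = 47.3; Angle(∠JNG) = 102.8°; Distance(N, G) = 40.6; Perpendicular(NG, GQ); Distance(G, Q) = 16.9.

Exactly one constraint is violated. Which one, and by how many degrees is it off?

Perpendicular(NG, GQ) — off by 7.90°.

J = (0.00, 0.00) ✓; JN at -56.20° ✓; |JN| = 47.30 ✓; ∠JNG = 102.8° ✓; |NG| = 40.60 ✓; ∠(NG, GQ) = 82.10° ✗; |GQ| = 16.90 ✓.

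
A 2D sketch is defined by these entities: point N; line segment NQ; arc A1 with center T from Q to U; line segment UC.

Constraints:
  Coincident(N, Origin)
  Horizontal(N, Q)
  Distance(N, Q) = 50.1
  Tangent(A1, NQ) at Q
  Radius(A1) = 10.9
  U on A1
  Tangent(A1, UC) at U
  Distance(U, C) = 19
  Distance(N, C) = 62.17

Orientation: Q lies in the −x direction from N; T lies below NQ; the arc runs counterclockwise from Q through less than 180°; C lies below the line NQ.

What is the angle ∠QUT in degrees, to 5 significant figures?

33.782°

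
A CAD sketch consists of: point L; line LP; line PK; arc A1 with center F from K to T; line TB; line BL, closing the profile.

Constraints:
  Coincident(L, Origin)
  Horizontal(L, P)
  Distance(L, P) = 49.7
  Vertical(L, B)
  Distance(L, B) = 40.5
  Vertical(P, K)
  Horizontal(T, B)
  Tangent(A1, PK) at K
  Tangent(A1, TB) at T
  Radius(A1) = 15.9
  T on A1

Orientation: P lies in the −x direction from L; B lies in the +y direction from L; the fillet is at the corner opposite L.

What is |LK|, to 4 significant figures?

55.45

The virtual corner opposite L is at (-49.70, 40.50). Since A1 is tangent to PK there, FK ⟂ PK and A1 meets TB tangentially, so FT is at right angles to TB, with radius 15.9, so the center F sits 15.9 in from both sides at F = (-33.80, 24.60). That places the tangent points at K = (-49.70, 24.60) on PK and T = (-33.80, 40.50) on TB. Then |LK| = |K − L| = 55.45.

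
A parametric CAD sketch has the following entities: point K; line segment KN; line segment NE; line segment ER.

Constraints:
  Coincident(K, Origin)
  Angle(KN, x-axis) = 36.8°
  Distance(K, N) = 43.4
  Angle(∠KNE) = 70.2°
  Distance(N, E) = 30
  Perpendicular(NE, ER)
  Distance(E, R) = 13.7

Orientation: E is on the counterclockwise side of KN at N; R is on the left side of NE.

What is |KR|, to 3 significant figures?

31.1

K is at the origin; KN runs at 36.8° with length 43.4, so N = 43.4·(cos 36.8°, sin 36.8°) = (34.8, 26.0). ∠KNE = 70.2°, so NE runs at 36.8° + (180° − 70.2°) = 147° from the x-axis; with |NE| = 30.0, E = N + 30.0·(cos 147°, sin 147°) = (9.71, 42.5). The perpendicularity gives ER at right angles to NE; with |ER| = 13.7 on the left of NE, R = E + 13.7·(-0.550, -0.835) = (2.16, 31.1). Then |KR| = |R − K| = 31.1.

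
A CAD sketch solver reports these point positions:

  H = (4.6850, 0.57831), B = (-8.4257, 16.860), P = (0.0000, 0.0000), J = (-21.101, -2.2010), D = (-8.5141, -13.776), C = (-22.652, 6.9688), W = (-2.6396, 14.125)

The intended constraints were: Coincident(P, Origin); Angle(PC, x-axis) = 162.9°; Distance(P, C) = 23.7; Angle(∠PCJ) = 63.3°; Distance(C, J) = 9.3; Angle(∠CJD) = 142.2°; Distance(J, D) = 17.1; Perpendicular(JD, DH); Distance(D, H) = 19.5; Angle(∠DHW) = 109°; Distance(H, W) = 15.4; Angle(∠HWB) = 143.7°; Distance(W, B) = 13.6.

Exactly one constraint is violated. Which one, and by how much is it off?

Distance(W, B) = 13.6 — off by 7.20.

P = (0.00, 0.00) ✓; PC at 162.9° ✓; |PC| = 23.70 ✓; ∠PCJ = 63.30° ✓; |CJ| = 9.300 ✓; ∠CJD = 142.2° ✓; |JD| = 17.10 ✓; ∠(JD, DH) = 90.00° ✓; |DH| = 19.50 ✓; ∠DHW = 109.0° ✓; |HW| = 15.40 ✓; ∠HWB = 143.7° ✓; |WB| = 6.400 ✗.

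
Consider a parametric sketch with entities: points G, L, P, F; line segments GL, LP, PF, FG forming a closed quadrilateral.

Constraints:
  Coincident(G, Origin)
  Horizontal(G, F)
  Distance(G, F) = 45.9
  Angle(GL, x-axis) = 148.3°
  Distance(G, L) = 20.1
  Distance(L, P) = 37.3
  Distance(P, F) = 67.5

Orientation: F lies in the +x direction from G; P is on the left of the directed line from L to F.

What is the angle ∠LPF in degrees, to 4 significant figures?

68.24°

Checks: |LP| = 37.30 ✓; |PF| = 67.50 ✓.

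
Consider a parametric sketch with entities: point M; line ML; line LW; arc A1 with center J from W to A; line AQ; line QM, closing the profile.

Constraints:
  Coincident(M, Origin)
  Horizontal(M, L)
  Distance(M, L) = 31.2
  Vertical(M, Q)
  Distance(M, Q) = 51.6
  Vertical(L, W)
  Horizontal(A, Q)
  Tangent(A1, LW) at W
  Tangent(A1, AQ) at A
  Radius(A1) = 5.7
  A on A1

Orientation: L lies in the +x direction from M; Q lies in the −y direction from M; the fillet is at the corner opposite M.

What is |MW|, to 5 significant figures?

55.500

M is at the origin; ML is horizontal with |ML| = 31.2 and L on the +x side, so L = (31.200, 0.0000). MQ is vertical with |MQ| = 51.6 and Q on the −y side, so Q = (0.0000, -51.600). The virtual corner opposite M is at (31.200, -51.600). The tangent condition forces JW to be normal to LW and the tangent condition forces JA to be normal to AQ, with radius 5.7, so the center J sits 5.7 in from both sides at J = (25.500, -45.900). That places the tangent points at W = (31.200, -45.900) on LW and A = (25.500, -51.600) on AQ. Then |MW| = |W − M| = 55.500.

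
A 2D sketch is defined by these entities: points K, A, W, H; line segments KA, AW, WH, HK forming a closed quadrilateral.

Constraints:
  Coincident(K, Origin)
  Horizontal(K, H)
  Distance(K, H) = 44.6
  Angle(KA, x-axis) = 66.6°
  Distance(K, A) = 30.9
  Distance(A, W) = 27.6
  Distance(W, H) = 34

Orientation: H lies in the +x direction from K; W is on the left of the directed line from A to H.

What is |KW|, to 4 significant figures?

51.76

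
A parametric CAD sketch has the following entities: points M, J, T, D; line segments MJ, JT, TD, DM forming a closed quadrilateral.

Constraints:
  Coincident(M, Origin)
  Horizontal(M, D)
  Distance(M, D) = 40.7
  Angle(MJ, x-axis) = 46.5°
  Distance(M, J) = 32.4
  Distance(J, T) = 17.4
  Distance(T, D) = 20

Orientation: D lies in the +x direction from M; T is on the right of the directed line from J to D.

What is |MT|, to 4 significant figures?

22.50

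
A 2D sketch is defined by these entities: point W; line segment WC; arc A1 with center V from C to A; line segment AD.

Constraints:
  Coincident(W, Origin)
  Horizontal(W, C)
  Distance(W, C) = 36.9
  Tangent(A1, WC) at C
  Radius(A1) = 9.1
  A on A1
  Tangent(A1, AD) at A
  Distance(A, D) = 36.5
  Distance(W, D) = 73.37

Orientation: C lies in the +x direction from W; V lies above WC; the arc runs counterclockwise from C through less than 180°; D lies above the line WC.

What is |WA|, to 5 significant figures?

44.614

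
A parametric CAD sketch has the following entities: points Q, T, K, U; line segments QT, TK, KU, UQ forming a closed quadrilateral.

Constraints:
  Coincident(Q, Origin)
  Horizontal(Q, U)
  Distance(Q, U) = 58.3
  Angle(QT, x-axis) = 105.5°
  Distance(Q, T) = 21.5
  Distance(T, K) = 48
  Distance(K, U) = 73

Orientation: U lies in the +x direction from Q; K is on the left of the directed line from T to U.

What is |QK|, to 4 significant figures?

64.63

Q is at the origin; QU is horizontal with |QU| = 58.3 and U in +x, so U = (58.3, 0). QT runs at 105.5° with |QT| = 21.5, so T = (-5.746, 20.72). K is determined by |TK| = 48.0 and |KU| = 73.0 together: it lies at the intersection of circle(T, 48.0) and circle(U, 73.0). With |TU| = 67.31, the foot of the radical line on TU is 11.19 from T and the perpendicular offset is √(48.0² − 11.19²) = 46.68. Taking the left-of-TU solution: K = (19.27, 61.69).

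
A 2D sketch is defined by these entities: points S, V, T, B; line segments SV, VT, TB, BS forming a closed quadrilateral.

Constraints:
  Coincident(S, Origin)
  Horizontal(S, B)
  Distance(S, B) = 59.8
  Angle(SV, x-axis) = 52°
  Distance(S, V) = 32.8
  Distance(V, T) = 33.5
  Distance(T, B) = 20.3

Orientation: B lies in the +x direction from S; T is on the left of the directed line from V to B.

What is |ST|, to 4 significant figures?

56.36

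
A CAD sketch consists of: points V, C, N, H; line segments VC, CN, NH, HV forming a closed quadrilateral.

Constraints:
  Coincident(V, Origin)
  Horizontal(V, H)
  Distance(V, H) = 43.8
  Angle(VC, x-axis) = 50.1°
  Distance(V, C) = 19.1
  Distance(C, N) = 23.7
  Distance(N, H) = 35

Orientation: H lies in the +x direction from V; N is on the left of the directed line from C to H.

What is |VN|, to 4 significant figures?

42.77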